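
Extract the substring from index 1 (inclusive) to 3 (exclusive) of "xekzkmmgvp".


Input string: 'xekzkmmgvp'
Operation: slice [1:3]
Extract characters: s[1]='e', s[2]='k'
Result: ek


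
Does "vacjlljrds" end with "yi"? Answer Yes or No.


Input string: 'vacjlljrds'
Suffix to check: 'yi'
Last 2 characters of input: 'ds'
Match: False
Result: No


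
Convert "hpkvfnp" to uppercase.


Input string: 'hpkvfnp'
Operation: convert each letter to uppercase
Mapping: 'h'->'H', 'p'->'P', 'k'->'K', 'v'->'V', 'f'->'F', 'n'->'N', 'p'->'P'
Result: HPKVFNP


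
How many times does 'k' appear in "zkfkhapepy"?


Input string: 'zkfkhapepy'
Target character: 'k'
Scan each position: s[1]='k', s[3]='k'
Matches found at indices: 1, 3
Total: 2


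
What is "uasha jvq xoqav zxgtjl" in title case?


Input string: 'uasha jvq xoqav zxgtjl'
Operation: capitalize first letter of each word
Word transformations: 'uasha'->'Uasha', 'jvq'->'Jvq', 'xoqav'->'Xoqav', 'zxgtjl'->'Zxgtjl'
Result: Uasha Jvq Xoqav Zxgtjl


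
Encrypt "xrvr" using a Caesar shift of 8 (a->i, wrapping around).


Input: 'xrvr', shift = 8
Operation: for each letter, (position + 8) mod 26
Mapping: 'x'(23+8=31, 31 mod 26=5)->'f', 'r'(17+8=25)->'z', 'v'(21+8=29, 29 mod 26=3)->'d', 'r'(17+8=25)->'z'
Result: fzdz


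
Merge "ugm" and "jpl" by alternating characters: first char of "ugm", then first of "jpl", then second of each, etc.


String 1: 'ugm'
String 2: 'jpl'
Operation: alternate characters
Pairs: 'u'+'j', 'g'+'p', 'm'+'l'
Result: ujgpml


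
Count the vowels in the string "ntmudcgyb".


Input string: 'ntmudcgyb'
Operation: count vowels (a, e, i, o, u)
Scan: s[0]='n', s[1]='t', s[2]='m', s[3]='u' (vowel), s[4]='d', s[5]='c', s[6]='g', s[7]='y', s[8]='b'
Vowels found: 1
Result: 1


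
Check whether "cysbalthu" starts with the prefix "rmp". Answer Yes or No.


Input string: 'cysbalthu'
Prefix to check: 'rmp'
First 3 characters of input: 'cys'
Match: False
Result: No


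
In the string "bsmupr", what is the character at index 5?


Input string: 'bsmupr'
Operation: get character at index 5
Index mapping: s[0]='b', s[1]='s', s[2]='m', s[3]='u', s[4]='p', s[5]='r'
Result: 'r'


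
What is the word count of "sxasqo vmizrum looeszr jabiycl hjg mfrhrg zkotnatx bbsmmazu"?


Input string: 'sxasqo vmizrum looeszr jabiycl hjg mfrhrg zkotnatx bbsmmazu'
Operation: split by spaces
Words found: 'sxasqo', 'vmizrum', 'looeszr', 'jabiycl', 'hjg', 'mfrhrg', 'zkotnatx', 'bbsmmazu'
Word count: 8


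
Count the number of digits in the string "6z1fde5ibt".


Input string: '6z1fde5ibt'
Operation: count digit characters (0-9)
Scan: '6'(digit), 'z', '1'(digit), 'f', 'd', 'e', '5'(digit), 'i', 'b', 't'
Digits found: 3
Result: 3


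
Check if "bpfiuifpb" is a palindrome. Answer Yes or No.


Input string: 'bpfiuifpb'
Reversed: 'bpfiuifpb'
Compare pairs: s[0]='b' vs s[8]='b' (match), s[1]='p' vs s[7]='p' (match), s[2]='f' vs s[6]='f' (match), s[3]='i' vs s[5]='i' (match)
Palindrome: Yes


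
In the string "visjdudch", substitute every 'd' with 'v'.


Input string: 'visjdudch'
Operation: replace 'd' with 'v'
Positions of 'd': 4, 6
After replacement: visjvuvch


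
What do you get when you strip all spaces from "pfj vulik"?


Input string: 'pfj vulik'
Operation: remove all spaces
Words: 'pfj', 'vulik'
Join without spaces: pfjvulik


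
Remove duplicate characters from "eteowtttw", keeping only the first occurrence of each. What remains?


Input: 'eteowtttw'
Operation: keep first occurrence of each character
Scan: s[0]='e' new -> keep; s[1]='t' new -> keep; s[2]='e' seen -> skip; s[3]='o' new -> keep; s[4]='w' new -> keep; s[5]='t' seen -> skip; s[6]='t' seen -> skip; s[7]='t' seen -> skip; s[8]='w' seen -> skip
Result: etow


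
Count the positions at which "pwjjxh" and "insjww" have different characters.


String 1: 'pwjjxh'
String 2: 'insjww'
Compare each position: pos 0: 'p'!='i', pos 1: 'w'!='n', pos 2: 'j'!='s', pos 3: 'j'=='j', pos 4: 'x'!='w', pos 5: 'h'!='w'
Differing positions: 5
Hamming distance: 5


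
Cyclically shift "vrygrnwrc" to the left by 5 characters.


Input: 'vrygrnwrc', shift = 5
Operation: split at index 5 and swap parts
Front part s[0:5] = 'vrygr'
Back part s[5:] = 'nwrc'
Rotated = back + front = 'nwrc' + 'vrygr'
Result: nwrcvrygr


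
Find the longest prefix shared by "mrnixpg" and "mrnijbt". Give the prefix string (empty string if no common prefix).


String 1: 'mrnixpg'
String 2: 'mrnijbt'
Compare position by position:
pos 0: 'm' vs 'm' match
pos 1: 'r' vs 'r' match
pos 2: 'n' vs 'n' match
pos 3: 'i' vs 'i' match
pos 4: 'x' vs 'j' differ -> stop
Longest common prefix: "mrni" (length 4)


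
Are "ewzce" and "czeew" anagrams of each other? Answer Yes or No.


String 1: 'ewzce' -> sorted: 'ceewz'
String 2: 'czeew' -> sorted: 'ceewz'
Compare sorted forms: 'ceewz' == 'ceewz'
Anagram: Yes


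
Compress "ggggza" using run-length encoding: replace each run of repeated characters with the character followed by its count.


Input: 'ggggza'
Operation: identify consecutive runs
Runs: 'gggg' -> g4, 'z' -> z1, 'a' -> a1
Encoded: g4z1a1


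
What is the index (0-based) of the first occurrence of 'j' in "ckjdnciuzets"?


Input string: 'ckjdnciuzets'
Target: 'j'
Scanning left to right: s[0]='c', s[1]='k', s[2]='j'
First match at index: 2


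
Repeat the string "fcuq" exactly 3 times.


Input string: 'fcuq'
Operation: repeat 3 times
Concatenation: 'fcuq' + 'fcuq' + 'fcuq'
Result: fcuqfcuqfcuq


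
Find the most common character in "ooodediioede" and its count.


Input: 'ooodediioede'
Operation: tally each character
Counts: 'd':3, 'e':3, 'i':2, 'o':4
Maximum: 'o' appears 4 times


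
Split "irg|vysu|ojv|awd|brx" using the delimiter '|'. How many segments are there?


Input string: 'irg|vysu|ojv|awd|brx'
Delimiter: '|'
Split result: 'irg', 'vysu', 'ojv', 'awd', 'brx'
Number of parts: 5


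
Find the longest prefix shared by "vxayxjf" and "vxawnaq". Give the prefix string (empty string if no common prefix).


String 1: 'vxayxjf'
String 2: 'vxawnaq'
Compare position by position:
pos 0: 'v' vs 'v' match
pos 1: 'x' vs 'x' match
pos 2: 'a' vs 'a' match
pos 3: 'y' vs 'w' differ -> stop
Longest common prefix: "vxa" (length 3)


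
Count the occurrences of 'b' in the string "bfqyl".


Input string: 'bfqyl'
Target character: 'b'
Scan each position: s[0]='b'
Matches found at indices: 0
Total: 1


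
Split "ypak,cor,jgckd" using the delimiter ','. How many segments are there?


Input string: 'ypak,cor,jgckd'
Delimiter: ','
Split result: 'ypak', 'cor', 'jgckd'
Number of parts: 3


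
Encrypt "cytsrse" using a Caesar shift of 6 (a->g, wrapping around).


Input: 'cytsrse', shift = 6
Operation: for each letter, (position + 6) mod 26
Mapping: 'c'(2+6=8)->'i', 'y'(24+6=30, 30 mod 26=4)->'e', 't'(19+6=25)->'z', 's'(18+6=24)->'y', 'r'(17+6=23)->'x', 's'(18+6=24)->'y', 'e'(4+6=10)->'k'
Result: iezyxyk


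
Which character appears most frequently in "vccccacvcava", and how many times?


Input: 'vccccacvcava'
Operation: tally each character
Counts: 'a':3, 'c':6, 'v':3
Maximum: 'c' appears 6 times


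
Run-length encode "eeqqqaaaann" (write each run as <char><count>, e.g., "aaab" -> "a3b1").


Input: 'eeqqqaaaann'
Operation: identify consecutive runs
Runs: 'ee' -> e2, 'qqq' -> q3, 'aaaa' -> a4, 'nn' -> n2
Encoded: e2q3a4n2


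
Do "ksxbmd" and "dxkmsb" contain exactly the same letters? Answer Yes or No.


String 1: 'ksxbmd' -> sorted: 'bdkmsx'
String 2: 'dxkmsb' -> sorted: 'bdkmsx'
Compare sorted forms: 'bdkmsx' == 'bdkmsx'
Anagram: Yes


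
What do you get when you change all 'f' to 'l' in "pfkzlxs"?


Input string: 'pfkzlxs'
Operation: replace 'f' with 'l'
Positions of 'f': 1
After replacement: plkzlxs


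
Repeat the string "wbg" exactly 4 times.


Input string: 'wbg'
Operation: repeat 4 times
Concatenation: 'wbg' + 'wbg' + 'wbg' + 'wbg'
Result: wbgwbgwbgwbg


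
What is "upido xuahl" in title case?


Input string: 'upido xuahl'
Operation: capitalize first letter of each word
Word transformations: 'upido'->'Upido', 'xuahl'->'Xuahl'
Result: Upido Xuahl


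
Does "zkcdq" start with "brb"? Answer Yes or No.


Input string: 'zkcdq'
Prefix to check: 'brb'
First 3 characters of input: 'zkc'
Match: False
Result: No


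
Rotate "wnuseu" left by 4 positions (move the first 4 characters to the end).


Input: 'wnuseu', shift = 4
Operation: split at index 4 and swap parts
Front part s[0:4] = 'wnus'
Back part s[4:] = 'eu'
Rotated = back + front = 'eu' + 'wnus'
Result: euwnus


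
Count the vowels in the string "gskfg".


Input string: 'gskfg'
Operation: count vowels (a, e, i, o, u)
Scan: s[0]='g', s[1]='s', s[2]='k', s[3]='f', s[4]='g'
Vowels found: 0
Result: 0


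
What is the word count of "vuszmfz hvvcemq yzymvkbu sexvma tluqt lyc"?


Input string: 'vuszmfz hvvcemq yzymvkbu sexvma tluqt lyc'
Operation: split by spaces
Words found: 'vuszmfz', 'hvvcemq', 'yzymvkbu', 'sexvma', 'tluqt', 'lyc'
Word count: 6


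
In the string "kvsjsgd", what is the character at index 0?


Input string: 'kvsjsgd'
Operation: get character at index 0
Index mapping: s[0]='k'
Result: 'k'


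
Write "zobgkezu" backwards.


Input string: 'zobgkezu'
Operation: reverse character order
Original order: 'z' -> 'o' -> 'b' -> 'g' -> 'k' -> 'e' -> 'z' -> 'u'
Reversed order: 'u' -> 'z' -> 'e' -> 'k' -> 'g' -> 'b' -> 'o' -> 'z'
Result: uzekgboz


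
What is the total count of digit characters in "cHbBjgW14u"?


Input string: 'cHbBjgW14u'
Operation: count digit characters (0-9)
Scan: 'c', 'H', 'b', 'B', 'j', 'g', 'W', '1'(digit), '4'(digit), 'u'
Digits found: 2
Result: 2


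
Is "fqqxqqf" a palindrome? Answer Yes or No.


Input string: 'fqqxqqf'
Reversed: 'fqqxqqf'
Compare pairs: s[0]='f' vs s[6]='f' (match), s[1]='q' vs s[5]='q' (match), s[2]='q' vs s[4]='q' (match)
Palindrome: Yes


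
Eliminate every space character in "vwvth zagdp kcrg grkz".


Input string: 'vwvth zagdp kcrg grkz'
Operation: remove all spaces
Words: 'vwvth', 'zagdp', 'kcrg', 'grkz'
Join without spaces: vwvthzagdpkcrggrkz


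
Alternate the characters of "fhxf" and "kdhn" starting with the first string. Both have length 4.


String 1: 'fhxf'
String 2: 'kdhn'
Operation: alternate characters
Pairs: 'f'+'k', 'h'+'d', 'x'+'h', 'f'+'n'
Result: fkhdxhfn


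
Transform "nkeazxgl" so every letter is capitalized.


Input string: 'nkeazxgl'
Operation: convert each letter to uppercase
Mapping: 'n'->'N', 'k'->'K', 'e'->'E', 'a'->'A', 'z'->'Z', 'x'->'X', 'g'->'G', 'l'->'L'
Result: NKEAZXGL


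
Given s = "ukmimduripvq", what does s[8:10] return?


Input string: 'ukmimduripvq'
Operation: slice [8:10]
Extract characters: s[8]='i', s[9]='p'
Result: ip


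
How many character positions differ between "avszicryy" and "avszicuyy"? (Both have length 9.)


String 1: 'avszicryy'
String 2: 'avszicuyy'
Compare each position: pos 0: 'a'=='a', pos 1: 'v'=='v', pos 2: 's'=='s', pos 3: 'z'=='z', pos 4: 'i'=='i', pos 5: 'c'=='c', pos 6: 'r'!='u', pos 7: 'y'=='y', pos 8: 'y'=='y'
Differing positions: 1
Hamming distance: 1


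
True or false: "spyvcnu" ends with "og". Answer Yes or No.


Input string: 'spyvcnu'
Suffix to check: 'og'
Last 2 characters of input: 'nu'
Match: False
Result: No


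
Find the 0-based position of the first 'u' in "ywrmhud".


Input string: 'ywrmhud'
Target: 'u'
Scanning left to right: s[0]='y', s[1]='w', s[2]='r', s[3]='m', s[4]='h', s[5]='u'
First match at index: 5


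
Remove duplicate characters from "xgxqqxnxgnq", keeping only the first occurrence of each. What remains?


Input: 'xgxqqxnxgnq'
Operation: keep first occurrence of each character
Scan: s[0]='x' new -> keep; s[1]='g' new -> keep; s[2]='x' seen -> skip; s[3]='q' new -> keep; s[4]='q' seen -> skip; s[5]='x' seen -> skip; s[6]='n' new -> keep; s[7]='x' seen -> skip; s[8]='g' seen -> skip; s[9]='n' seen -> skip; s[10]='q' seen -> skip
Result: xgqn


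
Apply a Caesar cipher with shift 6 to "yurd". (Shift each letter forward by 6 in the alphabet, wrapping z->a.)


Input: 'yurd', shift = 6
Operation: for each letter, (position + 6) mod 26
Mapping: 'y'(24+6=30, 30 mod 26=4)->'e', 'u'(20+6=26, 26 mod 26=0)->'a', 'r'(17+6=23)->'x', 'd'(3+6=9)->'j'
Result: eaxj


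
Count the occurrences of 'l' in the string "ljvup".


Input string: 'ljvup'
Target character: 'l'
Scan each position: s[0]='l'
Matches found at indices: 0
Total: 1


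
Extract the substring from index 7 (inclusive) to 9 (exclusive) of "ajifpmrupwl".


Input string: 'ajifpmrupwl'
Operation: slice [7:9]
Extract characters: s[7]='u', s[8]='p'
Result: up


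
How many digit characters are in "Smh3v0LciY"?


Input string: 'Smh3v0LciY'
Operation: count digit characters (0-9)
Scan: 'S', 'm', 'h', '3'(digit), 'v', '0'(digit), 'L', 'c', 'i', 'Y'
Digits found: 2
Result: 2


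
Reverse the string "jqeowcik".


Input string: 'jqeowcik'
Operation: reverse character order
Original order: 'j' -> 'q' -> 'e' -> 'o' -> 'w' -> 'c' -> 'i' -> 'k'
Reversed order: 'k' -> 'i' -> 'c' -> 'w' -> 'o' -> 'e' -> 'q' -> 'j'
Result: kicwoeqj


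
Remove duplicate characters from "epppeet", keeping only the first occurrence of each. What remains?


Input: 'epppeet'
Operation: keep first occurrence of each character
Scan: s[0]='e' new -> keep; s[1]='p' new -> keep; s[2]='p' seen -> skip; s[3]='p' seen -> skip; s[4]='e' seen -> skip; s[5]='e' seen -> skip; s[6]='t' new -> keep
Result: ept


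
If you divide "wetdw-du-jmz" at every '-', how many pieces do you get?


Input string: 'wetdw-du-jmz'
Delimiter: '-'
Split result: 'wetdw', 'du', 'jmz'
Number of parts: 3


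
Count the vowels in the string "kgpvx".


Input string: 'kgpvx'
Operation: count vowels (a, e, i, o, u)
Scan: s[0]='k', s[1]='g', s[2]='p', s[3]='v', s[4]='x'
Vowels found: 0
Result: 0


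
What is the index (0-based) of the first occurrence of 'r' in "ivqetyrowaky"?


Input string: 'ivqetyrowaky'
Target: 'r'
Scanning left to right: s[0]='i', s[1]='v', s[2]='q', s[3]='e', s[4]='t', s[5]='y', s[6]='r'
First match at index: 6


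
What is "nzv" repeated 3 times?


Input string: 'nzv'
Operation: repeat 3 times
Concatenation: 'nzv' + 'nzv' + 'nzv'
Result: nzvnzvnzv


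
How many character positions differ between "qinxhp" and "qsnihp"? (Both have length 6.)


String 1: 'qinxhp'
String 2: 'qsnihp'
Compare each position: pos 0: 'q'=='q', pos 1: 'i'!='s', pos 2: 'n'=='n', pos 3: 'x'!='i', pos 4: 'h'=='h', pos 5: 'p'=='p'
Differing positions: 2
Hamming distance: 2


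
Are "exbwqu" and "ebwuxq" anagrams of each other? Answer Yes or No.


String 1: 'exbwqu' -> sorted: 'bequwx'
String 2: 'ebwuxq' -> sorted: 'bequwx'
Compare sorted forms: 'bequwx' == 'bequwx'
Anagram: Yes


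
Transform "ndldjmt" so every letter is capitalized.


Input string: 'ndldjmt'
Operation: convert each letter to uppercase
Mapping: 'n'->'N', 'd'->'D', 'l'->'L', 'd'->'D', 'j'->'J', 'm'->'M', 't'->'T'
Result: NDLDJMT


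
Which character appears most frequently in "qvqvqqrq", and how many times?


Input: 'qvqvqqrq'
Operation: tally each character
Counts: 'q':5, 'r':1, 'v':2
Maximum: 'q' appears 5 times


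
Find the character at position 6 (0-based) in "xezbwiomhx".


Input string: 'xezbwiomhx'
Operation: get character at index 6
Index mapping: s[0]='x', s[1]='e', s[2]='z', s[3]='b', s[4]='w', s[5]='i', s[6]='o'
Result: 'o'


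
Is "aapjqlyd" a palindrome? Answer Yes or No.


Input string: 'aapjqlyd'
Reversed: 'dylqjpaa'
Compare pairs: s[0]='a' vs s[7]='d' (mismatch), s[1]='a' vs s[6]='y' (mismatch), s[2]='p' vs s[5]='l' (mismatch), s[3]='j' vs s[4]='q' (mismatch)
Palindrome: No


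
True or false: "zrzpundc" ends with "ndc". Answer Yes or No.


Input string: 'zrzpundc'
Suffix to check: 'ndc'
Last 3 characters of input: 'ndc'
Match: True
Result: Yes


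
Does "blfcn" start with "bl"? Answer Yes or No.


Input string: 'blfcn'
Prefix to check: 'bl'
First 2 characters of input: 'bl'
Match: True
Result: Yes


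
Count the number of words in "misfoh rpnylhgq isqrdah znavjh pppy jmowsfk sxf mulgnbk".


Input string: 'misfoh rpnylhgq isqrdah znavjh pppy jmowsfk sxf mulgnbk'
Operation: split by spaces
Words found: 'misfoh', 'rpnylhgq', 'isqrdah', 'znavjh', 'pppy', 'jmowsfk', 'sxf', 'mulgnbk'
Word count: 8


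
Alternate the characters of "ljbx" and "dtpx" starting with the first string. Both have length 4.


String 1: 'ljbx'
String 2: 'dtpx'
Operation: alternate characters
Pairs: 'l'+'d', 'j'+'t', 'b'+'p', 'x'+'x'
Result: ldjtbpxx


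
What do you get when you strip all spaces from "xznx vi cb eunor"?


Input string: 'xznx vi cb eunor'
Operation: remove all spaces
Words: 'xznx', 'vi', 'cb', 'eunor'
Join without spaces: xznxvicbeunor


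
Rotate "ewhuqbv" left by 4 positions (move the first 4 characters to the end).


Input: 'ewhuqbv', shift = 4
Operation: split at index 4 and swap parts
Front part s[0:4] = 'ewhu'
Back part s[4:] = 'qbv'
Rotated = back + front = 'qbv' + 'ewhu'
Result: qbvewhu


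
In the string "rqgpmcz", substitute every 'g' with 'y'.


Input string: 'rqgpmcz'
Operation: replace 'g' with 'y'
Positions of 'g': 2
After replacement: rqypmcz


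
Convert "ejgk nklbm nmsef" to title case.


Input string: 'ejgk nklbm nmsef'
Operation: capitalize first letter of each word
Word transformations: 'ejgk'->'Ejgk', 'nklbm'->'Nklbm', 'nmsef'->'Nmsef'
Result: Ejgk Nklbm Nmsef


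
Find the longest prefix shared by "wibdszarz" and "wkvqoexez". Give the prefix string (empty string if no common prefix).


String 1: 'wibdszarz'
String 2: 'wkvqoexez'
Compare position by position:
pos 0: 'w' vs 'w' match
pos 1: 'i' vs 'k' differ -> stop
Longest common prefix: "w" (length 1)


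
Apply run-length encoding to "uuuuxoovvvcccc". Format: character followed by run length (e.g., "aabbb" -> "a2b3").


Input: 'uuuuxoovvvcccc'
Operation: identify consecutive runs
Runs: 'uuuu' -> u4, 'x' -> x1, 'oo' -> o2, 'vvv' -> v3, 'cccc' -> c4
Encoded: u4x1o2v3c4


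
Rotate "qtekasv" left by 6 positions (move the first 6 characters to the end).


Input: 'qtekasv', shift = 6
Operation: split at index 6 and swap parts
Front part s[0:6] = 'qtekas'
Back part s[6:] = 'v'
Rotated = back + front = 'v' + 'qtekas'
Result: vqtekas


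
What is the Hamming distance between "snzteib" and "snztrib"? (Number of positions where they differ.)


String 1: 'snzteib'
String 2: 'snztrib'
Compare each position: pos 0: 's'=='s', pos 1: 'n'=='n', pos 2: 'z'=='z', pos 3: 't'=='t', pos 4: 'e'!='r', pos 5: 'i'=='i', pos 6: 'b'=='b'
Differing positions: 1
Hamming distance: 1


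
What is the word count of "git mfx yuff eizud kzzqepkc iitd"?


Input string: 'git mfx yuff eizud kzzqepkc iitd'
Operation: split by spaces
Words found: 'git', 'mfx', 'yuff', 'eizud', 'kzzqepkc', 'iitd'
Word count: 6


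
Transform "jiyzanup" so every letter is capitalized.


Input string: 'jiyzanup'
Operation: convert each letter to uppercase
Mapping: 'j'->'J', 'i'->'I', 'y'->'Y', 'z'->'Z', 'a'->'A', 'n'->'N', 'u'->'U', 'p'->'P'
Result: JIYZANUP


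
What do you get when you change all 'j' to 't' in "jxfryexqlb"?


Input string: 'jxfryexqlb'
Operation: replace 'j' with 't'
Positions of 'j': 0
After replacement: txfryexqlb


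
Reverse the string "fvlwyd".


Input string: 'fvlwyd'
Operation: reverse character order
Original order: 'f' -> 'v' -> 'l' -> 'w' -> 'y' -> 'd'
Reversed order: 'd' -> 'y' -> 'w' -> 'l' -> 'v' -> 'f'
Result: dywlvf


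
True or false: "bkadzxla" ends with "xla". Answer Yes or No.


Input string: 'bkadzxla'
Suffix to check: 'xla'
Last 3 characters of input: 'xla'
Match: True
Result: Yes


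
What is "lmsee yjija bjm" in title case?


Input string: 'lmsee yjija bjm'
Operation: capitalize first letter of each word
Word transformations: 'lmsee'->'Lmsee', 'yjija'->'Yjija', 'bjm'->'Bjm'
Result: Lmsee Yjija Bjm


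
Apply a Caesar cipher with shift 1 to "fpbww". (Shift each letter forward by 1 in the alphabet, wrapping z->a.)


Input: 'fpbww', shift = 1
Operation: for each letter, (position + 1) mod 26
Mapping: 'f'(5+1=6)->'g', 'p'(15+1=16)->'q', 'b'(1+1=2)->'c', 'w'(22+1=23)->'x', 'w'(22+1=23)->'x'
Result: gqcxx


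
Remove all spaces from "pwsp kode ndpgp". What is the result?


Input string: 'pwsp kode ndpgp'
Operation: remove all spaces
Words: 'pwsp', 'kode', 'ndpgp'
Join without spaces: pwspkodendpgp


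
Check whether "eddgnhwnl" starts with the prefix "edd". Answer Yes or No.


Input string: 'eddgnhwnl'
Prefix to check: 'edd'
First 3 characters of input: 'edd'
Match: True
Result: Yes


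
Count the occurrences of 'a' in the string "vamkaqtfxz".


Input string: 'vamkaqtfxz'
Target character: 'a'
Scan each position: s[1]='a', s[4]='a'
Matches found at indices: 1, 4
Total: 2


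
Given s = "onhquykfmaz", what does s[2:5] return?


Input string: 'onhquykfmaz'
Operation: slice [2:5]
Extract characters: s[2]='h', s[3]='q', s[4]='u'
Result: hqu


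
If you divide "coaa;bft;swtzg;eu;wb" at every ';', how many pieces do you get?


Input string: 'coaa;bft;swtzg;eu;wb'
Delimiter: ';'
Split result: 'coaa', 'bft', 'swtzg', 'eu', 'wb'
Number of parts: 5


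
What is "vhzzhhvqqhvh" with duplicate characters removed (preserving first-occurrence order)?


Input: 'vhzzhhvqqhvh'
Operation: keep first occurrence of each character
Scan: s[0]='v' new -> keep; s[1]='h' new -> keep; s[2]='z' new -> keep; s[3]='z' seen -> skip; s[4]='h' seen -> skip; s[5]='h' seen -> skip; s[6]='v' seen -> skip; s[7]='q' new -> keep; s[8]='q' seen -> skip; s[9]='h' seen -> skip; s[10]='v' seen -> skip; s[11]='h' seen -> skip
Result: vhzq


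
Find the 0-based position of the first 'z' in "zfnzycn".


Input string: 'zfnzycn'
Target: 'z'
Scanning left to right: s[0]='z'
First match at index: 0


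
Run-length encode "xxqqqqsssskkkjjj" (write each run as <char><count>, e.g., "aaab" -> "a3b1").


Input: 'xxqqqqsssskkkjjj'
Operation: identify consecutive runs
Runs: 'xx' -> x2, 'qqqq' -> q4, 'ssss' -> s4, 'kkk' -> k3, 'jjj' -> j3
Encoded: x2q4s4k3j3


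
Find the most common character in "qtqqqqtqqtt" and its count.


Input: 'qtqqqqtqqtt'
Operation: tally each character
Counts: 'q':7, 't':4
Maximum: 'q' appears 7 times


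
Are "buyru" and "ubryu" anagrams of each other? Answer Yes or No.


String 1: 'buyru' -> sorted: 'bruuy'
String 2: 'ubryu' -> sorted: 'bruuy'
Compare sorted forms: 'bruuy' == 'bruuy'
Anagram: Yes


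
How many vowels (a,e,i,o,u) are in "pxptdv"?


Input string: 'pxptdv'
Operation: count vowels (a, e, i, o, u)
Scan: s[0]='p', s[1]='x', s[2]='p', s[3]='t', s[4]='d', s[5]='v'
Vowels found: 0
Result: 0


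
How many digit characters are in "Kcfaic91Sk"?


Input string: 'Kcfaic91Sk'
Operation: count digit characters (0-9)
Scan: 'K', 'c', 'f', 'a', 'i', 'c', '9'(digit), '1'(digit), 'S', 'k'
Digits found: 2
Result: 2


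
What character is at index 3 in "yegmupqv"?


Input string: 'yegmupqv'
Operation: get character at index 3
Index mapping: s[0]='y', s[1]='e', s[2]='g', s[3]='m'
Result: 'm'


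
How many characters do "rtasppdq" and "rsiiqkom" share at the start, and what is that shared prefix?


String 1: 'rtasppdq'
String 2: 'rsiiqkom'
Compare position by position:
pos 0: 'r' vs 'r' match
pos 1: 't' vs 's' differ -> stop
Longest common prefix: "r" (length 1)


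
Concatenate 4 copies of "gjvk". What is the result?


Input string: 'gjvk'
Operation: repeat 4 times
Concatenation: 'gjvk' + 'gjvk' + 'gjvk' + 'gjvk'
Result: gjvkgjvkgjvkgjvk


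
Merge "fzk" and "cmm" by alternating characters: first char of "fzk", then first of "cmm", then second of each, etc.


String 1: 'fzk'
String 2: 'cmm'
Operation: alternate characters
Pairs: 'f'+'c', 'z'+'m', 'k'+'m'
Result: fczmkm


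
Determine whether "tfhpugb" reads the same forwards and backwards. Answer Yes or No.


Input string: 'tfhpugb'
Reversed: 'bguphft'
Compare pairs: s[0]='t' vs s[6]='b' (mismatch), s[1]='f' vs s[5]='g' (mismatch), s[2]='h' vs s[4]='u' (mismatch)
Palindrome: No


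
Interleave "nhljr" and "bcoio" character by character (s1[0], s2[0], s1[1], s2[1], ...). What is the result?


String 1: 'nhljr'
String 2: 'bcoio'
Operation: alternate characters
Pairs: 'n'+'b', 'h'+'c', 'l'+'o', 'j'+'i', 'r'+'o'
Result: nbhclojiro


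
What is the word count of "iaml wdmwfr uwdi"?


Input string: 'iaml wdmwfr uwdi'
Operation: split by spaces
Words found: 'iaml', 'wdmwfr', 'uwdi'
Word count: 3


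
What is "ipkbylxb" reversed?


Input string: 'ipkbylxb'
Operation: reverse character order
Original order: 'i' -> 'p' -> 'k' -> 'b' -> 'y' -> 'l' -> 'x' -> 'b'
Reversed order: 'b' -> 'x' -> 'l' -> 'y' -> 'b' -> 'k' -> 'p' -> 'i'
Result: bxlybkpi


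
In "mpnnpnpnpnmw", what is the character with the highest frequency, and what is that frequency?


Input: 'mpnnpnpnpnmw'
Operation: tally each character
Counts: 'm':2, 'n':5, 'p':4, 'w':1
Maximum: 'n' appears 5 times


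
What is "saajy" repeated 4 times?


Input string: 'saajy'
Operation: repeat 4 times
Concatenation: 'saajy' + 'saajy' + 'saajy' + 'saajy'
Result: saajysaajysaajysaajy


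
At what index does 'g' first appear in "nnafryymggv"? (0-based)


Input string: 'nnafryymggv'
Target: 'g'
Scanning left to right: s[0]='n', s[1]='n', s[2]='a', s[3]='f', s[4]='r', s[5]='y', s[6]='y', s[7]='m', s[8]='g'
First match at index: 8


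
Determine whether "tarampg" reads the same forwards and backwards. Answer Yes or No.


Input string: 'tarampg'
Reversed: 'gpmarat'
Compare pairs: s[0]='t' vs s[6]='g' (mismatch), s[1]='a' vs s[5]='p' (mismatch), s[2]='r' vs s[4]='m' (mismatch)
Palindrome: No


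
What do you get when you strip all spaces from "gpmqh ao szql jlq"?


Input string: 'gpmqh ao szql jlq'
Operation: remove all spaces
Words: 'gpmqh', 'ao', 'szql', 'jlq'
Join without spaces: gpmqhaoszqljlq


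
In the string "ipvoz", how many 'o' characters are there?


Input string: 'ipvoz'
Target character: 'o'
Scan each position: s[3]='o'
Matches found at indices: 3
Total: 1


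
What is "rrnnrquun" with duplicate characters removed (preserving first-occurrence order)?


Input: 'rrnnrquun'
Operation: keep first occurrence of each character
Scan: s[0]='r' new -> keep; s[1]='r' seen -> skip; s[2]='n' new -> keep; s[3]='n' seen -> skip; s[4]='r' seen -> skip; s[5]='q' new -> keep; s[6]='u' new -> keep; s[7]='u' seen -> skip; s[8]='n' seen -> skip
Result: rnqu


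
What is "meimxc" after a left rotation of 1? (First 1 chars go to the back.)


Input: 'meimxc', shift = 1
Operation: split at index 1 and swap parts
Front part s[0:1] = 'm'
Back part s[1:] = 'eimxc'
Rotated = back + front = 'eimxc' + 'm'
Result: eimxcm


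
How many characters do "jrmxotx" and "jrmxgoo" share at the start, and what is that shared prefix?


String 1: 'jrmxotx'
String 2: 'jrmxgoo'
Compare position by position:
pos 0: 'j' vs 'j' match
pos 1: 'r' vs 'r' match
pos 2: 'm' vs 'm' match
pos 3: 'x' vs 'x' match
pos 4: 'o' vs 'g' differ -> stop
Longest common prefix: "jrmx" (length 4)


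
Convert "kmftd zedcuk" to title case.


Input string: 'kmftd zedcuk'
Operation: capitalize first letter of each word
Word transformations: 'kmftd'->'Kmftd', 'zedcuk'->'Zedcuk'
Result: Kmftd Zedcuk


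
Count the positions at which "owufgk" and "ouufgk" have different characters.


String 1: 'owufgk'
String 2: 'ouufgk'
Compare each position: pos 0: 'o'=='o', pos 1: 'w'!='u', pos 2: 'u'=='u', pos 3: 'f'=='f', pos 4: 'g'=='g', pos 5: 'k'=='k'
Differing positions: 1
Hamming distance: 1


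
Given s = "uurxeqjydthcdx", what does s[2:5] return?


Input string: 'uurxeqjydthcdx'
Operation: slice [2:5]
Extract characters: s[2]='r', s[3]='x', s[4]='e'
Result: rxe


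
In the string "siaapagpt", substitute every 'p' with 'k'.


Input string: 'siaapagpt'
Operation: replace 'p' with 'k'
Positions of 'p': 4, 7
After replacement: siaakagkt


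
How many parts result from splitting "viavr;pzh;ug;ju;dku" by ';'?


Input string: 'viavr;pzh;ug;ju;dku'
Delimiter: ';'
Split result: 'viavr', 'pzh', 'ug', 'ju', 'dku'
Number of parts: 5


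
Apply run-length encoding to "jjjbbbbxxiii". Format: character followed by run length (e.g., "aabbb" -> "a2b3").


Input: 'jjjbbbbxxiii'
Operation: identify consecutive runs
Runs: 'jjj' -> j3, 'bbbb' -> b4, 'xx' -> x2, 'iii' -> i3
Encoded: j3b4x2i3


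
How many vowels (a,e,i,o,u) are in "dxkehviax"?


Input string: 'dxkehviax'
Operation: count vowels (a, e, i, o, u)
Scan: s[0]='d', s[1]='x', s[2]='k', s[3]='e' (vowel), s[4]='h', s[5]='v', s[6]='i' (vowel), s[7]='a' (vowel), s[8]='x'
Vowels found: 3
Result: 3


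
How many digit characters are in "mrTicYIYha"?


Input string: 'mrTicYIYha'
Operation: count digit characters (0-9)
Scan: 'm', 'r', 'T', 'i', 'c', 'Y', 'I', 'Y', 'h', 'a'
Digits found: 0
Result: 0


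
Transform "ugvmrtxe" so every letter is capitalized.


Input string: 'ugvmrtxe'
Operation: convert each letter to uppercase
Mapping: 'u'->'U', 'g'->'G', 'v'->'V', 'm'->'M', 'r'->'R', 't'->'T', 'x'->'X', 'e'->'E'
Result: UGVMRTXE


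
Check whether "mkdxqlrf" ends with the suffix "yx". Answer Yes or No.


Input string: 'mkdxqlrf'
Suffix to check: 'yx'
Last 2 characters of input: 'rf'
Match: False
Result: No


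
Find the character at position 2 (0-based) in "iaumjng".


Input string: 'iaumjng'
Operation: get character at index 2
Index mapping: s[0]='i', s[1]='a', s[2]='u'
Result: 'u'


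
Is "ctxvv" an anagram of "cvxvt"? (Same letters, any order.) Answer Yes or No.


String 1: 'cvxvt' -> sorted: 'ctvvx'
String 2: 'ctxvv' -> sorted: 'ctvvx'
Compare sorted forms: 'ctvvx' == 'ctvvx'
Anagram: Yes


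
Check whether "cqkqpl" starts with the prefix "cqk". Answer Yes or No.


Input string: 'cqkqpl'
Prefix to check: 'cqk'
First 3 characters of input: 'cqk'
Match: True
Result: Yes


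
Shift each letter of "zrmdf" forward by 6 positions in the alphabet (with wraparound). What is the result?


Input: 'zrmdf', shift = 6
Operation: for each letter, (position + 6) mod 26
Mapping: 'z'(25+6=31, 31 mod 26=5)->'f', 'r'(17+6=23)->'x', 'm'(12+6=18)->'s', 'd'(3+6=9)->'j', 'f'(5+6=11)->'l'
Result: fxsjl


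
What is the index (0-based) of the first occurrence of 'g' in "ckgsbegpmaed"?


Input string: 'ckgsbegpmaed'
Target: 'g'
Scanning left to right: s[0]='c', s[1]='k', s[2]='g'
First match at index: 2


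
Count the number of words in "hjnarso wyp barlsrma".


Input string: 'hjnarso wyp barlsrma'
Operation: split by spaces
Words found: 'hjnarso', 'wyp', 'barlsrma'
Word count: 3


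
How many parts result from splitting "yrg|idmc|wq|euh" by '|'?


Input string: 'yrg|idmc|wq|euh'
Delimiter: '|'
Split result: 'yrg', 'idmc', 'wq', 'euh'
Number of parts: 4


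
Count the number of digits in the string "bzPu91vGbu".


Input string: 'bzPu91vGbu'
Operation: count digit characters (0-9)
Scan: 'b', 'z', 'P', 'u', '9'(digit), '1'(digit), 'v', 'G', 'b', 'u'
Digits found: 2
Result: 2


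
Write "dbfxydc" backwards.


Input string: 'dbfxydc'
Operation: reverse character order
Original order: 'd' -> 'b' -> 'f' -> 'x' -> 'y' -> 'd' -> 'c'
Reversed order: 'c' -> 'd' -> 'y' -> 'x' -> 'f' -> 'b' -> 'd'
Result: cdyxfbd


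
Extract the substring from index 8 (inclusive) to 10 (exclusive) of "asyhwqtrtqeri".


Input string: 'asyhwqtrtqeri'
Operation: slice [8:10]
Extract characters: s[8]='t', s[9]='q'
Result: tq


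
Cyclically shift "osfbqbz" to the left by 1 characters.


Input: 'osfbqbz', shift = 1
Operation: split at index 1 and swap parts
Front part s[0:1] = 'o'
Back part s[1:] = 'sfbqbz'
Rotated = back + front = 'sfbqbz' + 'o'
Result: sfbqbzo


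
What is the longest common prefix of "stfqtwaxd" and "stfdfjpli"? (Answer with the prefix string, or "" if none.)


String 1: 'stfqtwaxd'
String 2: 'stfdfjpli'
Compare position by position:
pos 0: 's' vs 's' match
pos 1: 't' vs 't' match
pos 2: 'f' vs 'f' match
pos 3: 'q' vs 'd' differ -> stop
Longest common prefix: "stf" (length 3)


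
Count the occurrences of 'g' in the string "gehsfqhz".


Input string: 'gehsfqhz'
Target character: 'g'
Scan each position: s[0]='g'
Matches found at indices: 0
Total: 1


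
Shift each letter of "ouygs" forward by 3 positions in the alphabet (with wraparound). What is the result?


Input: 'ouygs', shift = 3
Operation: for each letter, (position + 3) mod 26
Mapping: 'o'(14+3=17)->'r', 'u'(20+3=23)->'x', 'y'(24+3=27, 27 mod 26=1)->'b', 'g'(6+3=9)->'j', 's'(18+3=21)->'v'
Result: rxbjv


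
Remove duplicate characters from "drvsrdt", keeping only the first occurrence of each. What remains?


Input: 'drvsrdt'
Operation: keep first occurrence of each character
Scan: s[0]='d' new -> keep; s[1]='r' new -> keep; s[2]='v' new -> keep; s[3]='s' new -> keep; s[4]='r' seen -> skip; s[5]='d' seen -> skip; s[6]='t' new -> keep
Result: drvst


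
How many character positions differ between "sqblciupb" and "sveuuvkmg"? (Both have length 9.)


String 1: 'sqblciupb'
String 2: 'sveuuvkmg'
Compare each position: pos 0: 's'=='s', pos 1: 'q'!='v', pos 2: 'b'!='e', pos 3: 'l'!='u', pos 4: 'c'!='u', pos 5: 'i'!='v', pos 6: 'u'!='k', pos 7: 'p'!='m', pos 8: 'b'!='g'
Differing positions: 8
Hamming distance: 8


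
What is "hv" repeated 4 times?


Input string: 'hv'
Operation: repeat 4 times
Concatenation: 'hv' + 'hv' + 'hv' + 'hv'
Result: hvhvhvhv


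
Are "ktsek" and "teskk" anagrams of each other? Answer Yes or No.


String 1: 'ktsek' -> sorted: 'ekkst'
String 2: 'teskk' -> sorted: 'ekkst'
Compare sorted forms: 'ekkst' == 'ekkst'
Anagram: Yes


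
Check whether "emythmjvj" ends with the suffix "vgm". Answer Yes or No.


Input string: 'emythmjvj'
Suffix to check: 'vgm'
Last 3 characters of input: 'jvj'
Match: False
Result: No


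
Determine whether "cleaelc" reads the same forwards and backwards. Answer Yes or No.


Input string: 'cleaelc'
Reversed: 'cleaelc'
Compare pairs: s[0]='c' vs s[6]='c' (match), s[1]='l' vs s[5]='l' (match), s[2]='e' vs s[4]='e' (match)
Palindrome: Yes


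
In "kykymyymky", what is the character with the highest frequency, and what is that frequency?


Input: 'kykymyymky'
Operation: tally each character
Counts: 'k':3, 'm':2, 'y':5
Maximum: 'y' appears 5 times


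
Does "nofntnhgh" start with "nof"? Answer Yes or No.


Input string: 'nofntnhgh'
Prefix to check: 'nof'
First 3 characters of input: 'nof'
Match: True
Result: Yes


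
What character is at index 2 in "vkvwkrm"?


Input string: 'vkvwkrm'
Operation: get character at index 2
Index mapping: s[0]='v', s[1]='k', s[2]='v'
Result: 'v'


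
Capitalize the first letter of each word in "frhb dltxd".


Input string: 'frhb dltxd'
Operation: capitalize first letter of each word
Word transformations: 'frhb'->'Frhb', 'dltxd'->'Dltxd'
Result: Frhb Dltxd


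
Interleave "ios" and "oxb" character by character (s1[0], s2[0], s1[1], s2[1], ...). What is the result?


String 1: 'ios'
String 2: 'oxb'
Operation: alternate characters
Pairs: 'i'+'o', 'o'+'x', 's'+'b'
Result: iooxsb


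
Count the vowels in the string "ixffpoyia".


Input string: 'ixffpoyia'
Operation: count vowels (a, e, i, o, u)
Scan: s[0]='i' (vowel), s[1]='x', s[2]='f', s[3]='f', s[4]='p', s[5]='o' (vowel), s[6]='y', s[7]='i' (vowel), s[8]='a' (vowel)
Vowels found: 4
Result: 4


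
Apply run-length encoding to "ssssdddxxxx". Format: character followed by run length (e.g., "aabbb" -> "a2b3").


Input: 'ssssdddxxxx'
Operation: identify consecutive runs
Runs: 'ssss' -> s4, 'ddd' -> d3, 'xxxx' -> x4
Encoded: s4d3x4


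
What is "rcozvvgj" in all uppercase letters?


Input string: 'rcozvvgj'
Operation: convert each letter to uppercase
Mapping: 'r'->'R', 'c'->'C', 'o'->'O', 'z'->'Z', 'v'->'V', 'v'->'V', 'g'->'G', 'j'->'J'
Result: RCOZVVGJ


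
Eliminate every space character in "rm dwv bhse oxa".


Input string: 'rm dwv bhse oxa'
Operation: remove all spaces
Words: 'rm', 'dwv', 'bhse', 'oxa'
Join without spaces: rmdwvbhseoxa


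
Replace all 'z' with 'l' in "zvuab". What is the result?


Input string: 'zvuab'
Operation: replace 'z' with 'l'
Positions of 'z': 0
After replacement: lvuab


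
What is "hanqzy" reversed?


Input string: 'hanqzy'
Operation: reverse character order
Original order: 'h' -> 'a' -> 'n' -> 'q' -> 'z' -> 'y'
Reversed order: 'y' -> 'z' -> 'q' -> 'n' -> 'a' -> 'h'
Result: yzqnah


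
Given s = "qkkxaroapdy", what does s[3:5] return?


Input string: 'qkkxaroapdy'
Operation: slice [3:5]
Extract characters: s[3]='x', s[4]='a'
Result: xa


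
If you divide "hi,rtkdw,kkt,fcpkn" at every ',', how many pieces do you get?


Input string: 'hi,rtkdw,kkt,fcpkn'
Delimiter: ','
Split result: 'hi', 'rtkdw', 'kkt', 'fcpkn'
Number of parts: 4


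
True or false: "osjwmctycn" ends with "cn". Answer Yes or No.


Input string: 'osjwmctycn'
Suffix to check: 'cn'
Last 2 characters of input: 'cn'
Match: True
Result: Yes


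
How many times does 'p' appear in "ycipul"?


Input string: 'ycipul'
Target character: 'p'
Scan each position: s[3]='p'
Matches found at indices: 3
Total: 1


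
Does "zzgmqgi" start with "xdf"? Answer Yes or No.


Input string: 'zzgmqgi'
Prefix to check: 'xdf'
First 3 characters of input: 'zzg'
Match: False
Result: No


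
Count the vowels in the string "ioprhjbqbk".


Input string: 'ioprhjbqbk'
Operation: count vowels (a, e, i, o, u)
Scan: s[0]='i' (vowel), s[1]='o' (vowel), s[2]='p', s[3]='r', s[4]='h', s[5]='j', s[6]='b', s[7]='q', s[8]='b', s[9]='k'
Vowels found: 2
Result: 2


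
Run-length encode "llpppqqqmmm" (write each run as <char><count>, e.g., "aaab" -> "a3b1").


Input: 'llpppqqqmmm'
Operation: identify consecutive runs
Runs: 'll' -> l2, 'ppp' -> p3, 'qqq' -> q3, 'mmm' -> m3
Encoded: l2p3q3m3


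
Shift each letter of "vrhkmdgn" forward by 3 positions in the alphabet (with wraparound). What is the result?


Input: 'vrhkmdgn', shift = 3
Operation: for each letter, (position + 3) mod 26
Mapping: 'v'(21+3=24)->'y', 'r'(17+3=20)->'u', 'h'(7+3=10)->'k', 'k'(10+3=13)->'n', 'm'(12+3=15)->'p', 'd'(3+3=6)->'g', 'g'(6+3=9)->'j', 'n'(13+3=16)->'q'
Result: yuknpgjq


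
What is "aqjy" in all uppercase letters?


Input string: 'aqjy'
Operation: convert each letter to uppercase
Mapping: 'a'->'A', 'q'->'Q', 'j'->'J', 'y'->'Y'
Result: AQJY


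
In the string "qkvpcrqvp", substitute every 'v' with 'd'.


Input string: 'qkvpcrqvp'
Operation: replace 'v' with 'd'
Positions of 'v': 2, 7
After replacement: qkdpcrqdp


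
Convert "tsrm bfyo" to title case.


Input string: 'tsrm bfyo'
Operation: capitalize first letter of each word
Word transformations: 'tsrm'->'Tsrm', 'bfyo'->'Bfyo'
Result: Tsrm Bfyo


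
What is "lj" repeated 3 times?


Input string: 'lj'
Operation: repeat 3 times
Concatenation: 'lj' + 'lj' + 'lj'
Result: ljljlj


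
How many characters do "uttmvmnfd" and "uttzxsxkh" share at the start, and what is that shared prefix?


String 1: 'uttmvmnfd'
String 2: 'uttzxsxkh'
Compare position by position:
pos 0: 'u' vs 'u' match
pos 1: 't' vs 't' match
pos 2: 't' vs 't' match
pos 3: 'm' vs 'z' differ -> stop
Longest common prefix: "utt" (length 3)


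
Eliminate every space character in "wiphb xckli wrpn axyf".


Input string: 'wiphb xckli wrpn axyf'
Operation: remove all spaces
Words: 'wiphb', 'xckli', 'wrpn', 'axyf'
Join without spaces: wiphbxckliwrpnaxyf


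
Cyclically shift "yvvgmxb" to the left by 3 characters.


Input: 'yvvgmxb', shift = 3
Operation: split at index 3 and swap parts
Front part s[0:3] = 'yvv'
Back part s[3:] = 'gmxb'
Rotated = back + front = 'gmxb' + 'yvv'
Result: gmxbyvv
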